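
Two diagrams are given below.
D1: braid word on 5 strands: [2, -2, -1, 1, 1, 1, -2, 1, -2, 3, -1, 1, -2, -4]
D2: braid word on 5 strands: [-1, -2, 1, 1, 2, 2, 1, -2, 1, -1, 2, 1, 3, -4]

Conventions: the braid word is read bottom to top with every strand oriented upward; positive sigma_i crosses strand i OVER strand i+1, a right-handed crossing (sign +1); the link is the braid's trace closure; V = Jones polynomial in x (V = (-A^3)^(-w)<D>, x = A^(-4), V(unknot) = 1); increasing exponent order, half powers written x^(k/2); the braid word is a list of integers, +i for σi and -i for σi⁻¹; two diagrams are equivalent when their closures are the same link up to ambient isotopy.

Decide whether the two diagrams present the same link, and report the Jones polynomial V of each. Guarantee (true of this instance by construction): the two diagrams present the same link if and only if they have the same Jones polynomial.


same link: no
V(D1) = -x^-3 + 2x^-2 - 2x^-1 + 3 - 2x + 2x^2 - x^3  [14 crossings, <D> = -A^-12 + 2A^-8 - 2A^-4 + 3 - 2A^4 + 2A^8 - A^12, w = 0]
V(D2) = x - x^2 + 2x^3 - x^4 + x^5 - x^6  (w +4, c 14, <D> = -A^-12 + A^-8 - A^-4 + 2 - A^4 + A^8)
note: 2 values of V(x) split the 2 diagrams


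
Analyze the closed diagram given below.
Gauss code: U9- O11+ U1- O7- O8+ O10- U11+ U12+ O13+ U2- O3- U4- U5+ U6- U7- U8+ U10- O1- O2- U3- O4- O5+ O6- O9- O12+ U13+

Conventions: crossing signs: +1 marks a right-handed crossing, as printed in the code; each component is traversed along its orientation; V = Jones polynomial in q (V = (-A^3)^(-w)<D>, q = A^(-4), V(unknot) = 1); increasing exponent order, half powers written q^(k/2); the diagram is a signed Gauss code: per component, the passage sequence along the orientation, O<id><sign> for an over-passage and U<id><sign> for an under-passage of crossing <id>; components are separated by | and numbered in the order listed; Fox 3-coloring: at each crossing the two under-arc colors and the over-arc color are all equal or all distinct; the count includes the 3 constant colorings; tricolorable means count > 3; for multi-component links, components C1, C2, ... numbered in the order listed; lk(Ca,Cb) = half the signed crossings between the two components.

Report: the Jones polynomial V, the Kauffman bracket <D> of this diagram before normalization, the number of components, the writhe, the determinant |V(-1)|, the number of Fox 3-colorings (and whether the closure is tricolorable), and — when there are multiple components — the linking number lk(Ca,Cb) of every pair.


V = -q^-6 + 2q^-5 - 3q^-4 + 4q^-3 - 3q^-2 + 3q^-1 - 2 + q
<D> = -A^-13 + 2A^-9 - 3A^-5 + 3A^-1 - 4A^3 + 3A^7 - 2A^11 + A^15 (w = -3)
1 component over 13 crossings, w = -3
3 Fox colorings among 3^13, |V(-1)| = 19: not tricolorable
why: w = -3 shifts under R1 moves; the (-A^3)^(3) factor cancels that in V


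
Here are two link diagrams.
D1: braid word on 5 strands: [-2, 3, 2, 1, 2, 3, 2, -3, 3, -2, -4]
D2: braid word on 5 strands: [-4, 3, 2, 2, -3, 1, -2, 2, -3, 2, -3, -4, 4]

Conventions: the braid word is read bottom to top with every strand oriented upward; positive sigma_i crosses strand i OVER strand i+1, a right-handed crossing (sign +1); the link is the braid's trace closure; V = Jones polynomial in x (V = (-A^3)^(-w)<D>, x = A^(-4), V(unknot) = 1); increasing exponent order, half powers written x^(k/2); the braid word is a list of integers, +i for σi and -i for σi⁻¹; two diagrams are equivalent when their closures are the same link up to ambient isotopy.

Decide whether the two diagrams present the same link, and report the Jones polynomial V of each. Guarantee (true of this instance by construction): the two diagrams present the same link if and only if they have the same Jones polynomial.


equivalent: no
D1 (bracket A^-9 + A^-1 - A^3 + A^7; 11 crossings at w = +3): V = -x^(1/2) + x^(3/2) - x^(5/2) - x^(9/2)
V(D2) = -x^(-3/2) - 2x^(1/2) + x^(3/2) - x^(5/2) + x^(7/2)  [13 crossings, <D> = -A^-11 + A^-7 - A^-3 + 2A + A^9, w = +1]
observation: V(x) takes 2 values over 2 diagrams, fixing the grouping


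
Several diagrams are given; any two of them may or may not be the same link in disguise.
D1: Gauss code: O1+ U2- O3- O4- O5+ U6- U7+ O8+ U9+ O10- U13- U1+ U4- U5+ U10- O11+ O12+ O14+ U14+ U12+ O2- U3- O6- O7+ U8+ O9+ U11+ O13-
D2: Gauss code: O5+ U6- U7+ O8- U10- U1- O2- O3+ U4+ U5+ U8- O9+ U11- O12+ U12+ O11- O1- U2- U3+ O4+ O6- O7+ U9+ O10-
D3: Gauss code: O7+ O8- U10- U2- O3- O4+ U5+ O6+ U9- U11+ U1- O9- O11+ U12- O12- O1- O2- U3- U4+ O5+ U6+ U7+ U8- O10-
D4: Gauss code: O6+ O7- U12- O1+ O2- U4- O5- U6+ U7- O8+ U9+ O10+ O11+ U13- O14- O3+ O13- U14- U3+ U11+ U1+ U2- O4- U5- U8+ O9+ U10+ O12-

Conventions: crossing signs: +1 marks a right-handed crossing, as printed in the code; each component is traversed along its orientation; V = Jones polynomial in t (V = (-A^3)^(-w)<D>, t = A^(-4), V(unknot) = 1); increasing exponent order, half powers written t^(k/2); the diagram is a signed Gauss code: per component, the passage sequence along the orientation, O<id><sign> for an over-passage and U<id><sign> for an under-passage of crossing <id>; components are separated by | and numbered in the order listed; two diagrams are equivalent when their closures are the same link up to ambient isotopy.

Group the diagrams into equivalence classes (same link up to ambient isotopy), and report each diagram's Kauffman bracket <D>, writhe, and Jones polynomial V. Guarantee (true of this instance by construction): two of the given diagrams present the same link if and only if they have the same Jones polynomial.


classes: {D1, D2, D3, D4}
V(D1) = 1  [14 crossings, <D> = A^6, w = +2]
V(D2) = 1  (w 0, c 12, <D> = 1)
V(D3) = 1  (w -2, c 12, <D> = A^-6)
V(D4) = 1  [14 crossings, <D> = 1, w = 0]
note: one V(t) for all 4 diagrams — one class (guaranteed)


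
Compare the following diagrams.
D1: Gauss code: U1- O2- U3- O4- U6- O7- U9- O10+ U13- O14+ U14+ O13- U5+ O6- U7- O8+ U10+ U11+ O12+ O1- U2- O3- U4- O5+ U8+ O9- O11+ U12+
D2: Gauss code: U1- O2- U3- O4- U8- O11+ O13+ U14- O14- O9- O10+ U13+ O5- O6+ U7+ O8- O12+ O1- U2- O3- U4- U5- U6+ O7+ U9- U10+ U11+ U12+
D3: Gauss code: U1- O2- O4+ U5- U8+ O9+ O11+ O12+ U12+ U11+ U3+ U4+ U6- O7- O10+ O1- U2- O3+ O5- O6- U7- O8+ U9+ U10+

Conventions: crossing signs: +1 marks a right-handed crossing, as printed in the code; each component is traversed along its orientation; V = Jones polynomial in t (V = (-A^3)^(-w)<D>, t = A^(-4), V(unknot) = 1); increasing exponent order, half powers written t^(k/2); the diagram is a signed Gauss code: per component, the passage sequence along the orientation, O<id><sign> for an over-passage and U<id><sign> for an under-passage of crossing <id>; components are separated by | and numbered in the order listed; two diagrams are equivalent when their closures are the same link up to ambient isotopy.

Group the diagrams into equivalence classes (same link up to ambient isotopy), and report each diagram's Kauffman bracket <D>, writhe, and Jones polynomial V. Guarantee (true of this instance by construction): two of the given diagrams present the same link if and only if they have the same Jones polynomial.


classes: {D1} | {D2} | {D3}
V(D1) = -t^-6 + 3t^-5 - 5t^-4 + 6t^-3 - 6t^-2 + 6t^-1 - 4 + 3t - t^2  [14 crossings, <D> = -A^-14 + 3A^-10 - 4A^-6 + 6A^-2 - 6A^2 + 6A^6 - 5A^10 + 3A^14 - A^18, w = -2]
V(D2) = t^-5 - 2t^-4 + 2t^-3 - 2t^-2 + 2t^-1 - 1 + t  (w -2, c 14, <D> = A^-10 - A^-6 + 2A^-2 - 2A^2 + 2A^6 - 2A^10 + A^14)
V(D3) = -t^-3 + 2t^-2 - 2t^-1 + 3 - 2t + 2t^2 - t^3  [12 crossings, <D> = -A^-6 + 2A^-2 - 2A^2 + 3A^6 - 2A^10 + 2A^14 - A^18, w = +2]
note: comparing 3 Jones polynomials yields 3 groups


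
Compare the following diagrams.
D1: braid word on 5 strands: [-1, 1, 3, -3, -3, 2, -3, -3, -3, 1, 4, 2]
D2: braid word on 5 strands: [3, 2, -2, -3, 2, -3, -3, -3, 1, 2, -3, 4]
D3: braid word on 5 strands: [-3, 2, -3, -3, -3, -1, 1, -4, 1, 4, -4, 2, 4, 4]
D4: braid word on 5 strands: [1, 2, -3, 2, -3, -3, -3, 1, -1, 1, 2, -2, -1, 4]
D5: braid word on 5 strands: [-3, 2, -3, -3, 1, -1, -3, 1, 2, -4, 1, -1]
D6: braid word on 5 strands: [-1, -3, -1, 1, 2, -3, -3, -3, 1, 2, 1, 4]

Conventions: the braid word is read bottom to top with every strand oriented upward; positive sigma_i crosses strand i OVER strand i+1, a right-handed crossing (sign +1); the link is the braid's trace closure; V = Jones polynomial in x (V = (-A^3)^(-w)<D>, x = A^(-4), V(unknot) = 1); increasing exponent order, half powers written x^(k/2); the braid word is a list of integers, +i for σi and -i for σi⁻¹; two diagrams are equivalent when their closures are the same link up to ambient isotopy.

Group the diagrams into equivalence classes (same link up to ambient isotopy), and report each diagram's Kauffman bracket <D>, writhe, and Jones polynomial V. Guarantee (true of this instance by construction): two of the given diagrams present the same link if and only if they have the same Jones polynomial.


classes: {D1, D2, D3, D4, D5, D6}
V(D1) = x^-5 - 2x^-4 + 2x^-3 - 2x^-2 + 2x^-1 - 1 + x  [12 crossings, <D> = A^-4 - 1 + 2A^4 - 2A^8 + 2A^12 - 2A^16 + A^20, w = 0]
V(D2) = x^-5 - 2x^-4 + 2x^-3 - 2x^-2 + 2x^-1 - 1 + x  [12 crossings, <D> = A^-4 - 1 + 2A^4 - 2A^8 + 2A^12 - 2A^16 + A^20, w = 0]
V(D3) = x^-5 - 2x^-4 + 2x^-3 - 2x^-2 + 2x^-1 - 1 + x  [14 crossings, <D> = A^-4 - 1 + 2A^4 - 2A^8 + 2A^12 - 2A^16 + A^20, w = 0]
D4 (bracket A^-4 - 1 + 2A^4 - 2A^8 + 2A^12 - 2A^16 + A^20; 14 crossings at w = 0): V = x^-5 - 2x^-4 + 2x^-3 - 2x^-2 + 2x^-1 - 1 + x
V(D5) = x^-5 - 2x^-4 + 2x^-3 - 2x^-2 + 2x^-1 - 1 + x  (w -2, c 12, <D> = A^-10 - A^-6 + 2A^-2 - 2A^2 + 2A^6 - 2A^10 + A^14)
V(D6) = x^-5 - 2x^-4 + 2x^-3 - 2x^-2 + 2x^-1 - 1 + x  (w 0, c 12, <D> = A^-4 - 1 + 2A^4 - 2A^8 + 2A^12 - 2A^16 + A^20)
insight: all 6 diagrams share one V(x), hence one class


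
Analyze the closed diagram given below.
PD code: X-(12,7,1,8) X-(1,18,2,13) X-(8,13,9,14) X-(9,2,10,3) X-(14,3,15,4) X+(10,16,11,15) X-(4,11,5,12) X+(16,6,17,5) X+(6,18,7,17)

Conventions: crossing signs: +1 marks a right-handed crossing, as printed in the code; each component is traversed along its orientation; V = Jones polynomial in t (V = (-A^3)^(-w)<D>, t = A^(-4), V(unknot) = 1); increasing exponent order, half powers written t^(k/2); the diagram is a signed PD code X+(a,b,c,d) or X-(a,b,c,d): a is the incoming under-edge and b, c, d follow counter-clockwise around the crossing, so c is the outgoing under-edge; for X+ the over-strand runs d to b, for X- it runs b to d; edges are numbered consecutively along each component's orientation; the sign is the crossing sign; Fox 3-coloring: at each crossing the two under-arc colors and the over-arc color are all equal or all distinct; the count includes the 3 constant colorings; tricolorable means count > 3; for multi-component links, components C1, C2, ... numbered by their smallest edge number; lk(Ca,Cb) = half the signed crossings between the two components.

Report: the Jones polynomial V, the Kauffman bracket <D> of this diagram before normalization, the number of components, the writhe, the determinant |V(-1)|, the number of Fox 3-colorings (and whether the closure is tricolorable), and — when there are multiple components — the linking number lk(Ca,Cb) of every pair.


V(t) = t^(-11/2) - t^(-9/2) + t^(-7/2) - 2t^(-5/2) + t^(-3/2) - 2t^(-1/2)
bracket: 2A^-7 - A^-3 + 2A - A^5 + A^9 - A^13, w = -3
2 components, writhe -3, over 9 crossings
lk(C1,C2) = 0
det 8, colorings 3 of 3^9 — not tricolorable
observation: summing lk over 1 pair gives 0


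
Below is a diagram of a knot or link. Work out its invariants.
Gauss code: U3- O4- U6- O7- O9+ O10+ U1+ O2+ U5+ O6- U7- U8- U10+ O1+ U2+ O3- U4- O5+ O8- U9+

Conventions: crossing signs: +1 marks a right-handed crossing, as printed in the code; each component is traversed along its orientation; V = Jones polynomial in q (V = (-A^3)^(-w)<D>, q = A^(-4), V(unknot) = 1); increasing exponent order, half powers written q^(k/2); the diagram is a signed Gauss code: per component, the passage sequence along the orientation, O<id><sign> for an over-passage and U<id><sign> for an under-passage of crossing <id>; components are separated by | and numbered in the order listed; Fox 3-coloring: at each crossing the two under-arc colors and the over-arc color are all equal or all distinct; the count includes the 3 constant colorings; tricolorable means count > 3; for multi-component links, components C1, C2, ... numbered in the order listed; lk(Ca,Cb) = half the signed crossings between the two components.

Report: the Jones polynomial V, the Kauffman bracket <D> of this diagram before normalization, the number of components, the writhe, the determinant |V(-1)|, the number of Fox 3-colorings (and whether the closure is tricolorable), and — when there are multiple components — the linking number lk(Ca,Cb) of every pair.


V = q^-4 - 3q^-3 + 5q^-2 - 6q^-1 + 7 - 6q + 5q^2 - 3q^3 + q^4
<D> = A^-16 - 3A^-12 + 5A^-8 - 6A^-4 + 7 - 6A^4 + 5A^8 - 3A^12 + A^16 (w = 0)
1 component over 10 crossings, w = 0
3 Fox colorings among 3^10, |V(-1)| = 37: not tricolorable
why: V spans 8 powers of q: at least 8 crossings in any diagram


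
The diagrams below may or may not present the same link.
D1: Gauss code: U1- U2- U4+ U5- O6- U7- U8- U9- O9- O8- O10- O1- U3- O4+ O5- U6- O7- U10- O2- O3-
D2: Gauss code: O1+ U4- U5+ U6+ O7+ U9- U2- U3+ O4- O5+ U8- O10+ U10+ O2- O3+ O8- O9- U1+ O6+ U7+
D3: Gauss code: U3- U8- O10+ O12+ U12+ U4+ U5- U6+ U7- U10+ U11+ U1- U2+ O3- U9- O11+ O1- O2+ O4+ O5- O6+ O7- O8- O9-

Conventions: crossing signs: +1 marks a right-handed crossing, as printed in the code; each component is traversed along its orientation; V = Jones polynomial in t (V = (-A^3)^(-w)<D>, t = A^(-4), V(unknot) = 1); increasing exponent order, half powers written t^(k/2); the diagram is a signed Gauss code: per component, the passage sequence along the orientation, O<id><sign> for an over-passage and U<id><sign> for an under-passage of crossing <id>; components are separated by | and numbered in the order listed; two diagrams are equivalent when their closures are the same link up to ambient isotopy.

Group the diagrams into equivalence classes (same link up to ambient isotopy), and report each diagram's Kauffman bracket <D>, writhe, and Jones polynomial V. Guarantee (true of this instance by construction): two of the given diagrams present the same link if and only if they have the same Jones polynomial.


grouping into links: {D1} | {D2} | {D3}
V(D1) = -t^-7 + t^-6 - t^-5 + t^-4 + t^-2  (w -8, c 10, <D> = A^-16 + A^-8 - A^-4 + 1 - A^4)
D2 (bracket -A^-10 + A^-6 + A^2; 10 crossings at w = +2): V = t + t^3 - t^4
V(D3) = 1  (w 0, c 12, <D> = 1)
key observation: 3 values of V(t) split the 3 diagrams


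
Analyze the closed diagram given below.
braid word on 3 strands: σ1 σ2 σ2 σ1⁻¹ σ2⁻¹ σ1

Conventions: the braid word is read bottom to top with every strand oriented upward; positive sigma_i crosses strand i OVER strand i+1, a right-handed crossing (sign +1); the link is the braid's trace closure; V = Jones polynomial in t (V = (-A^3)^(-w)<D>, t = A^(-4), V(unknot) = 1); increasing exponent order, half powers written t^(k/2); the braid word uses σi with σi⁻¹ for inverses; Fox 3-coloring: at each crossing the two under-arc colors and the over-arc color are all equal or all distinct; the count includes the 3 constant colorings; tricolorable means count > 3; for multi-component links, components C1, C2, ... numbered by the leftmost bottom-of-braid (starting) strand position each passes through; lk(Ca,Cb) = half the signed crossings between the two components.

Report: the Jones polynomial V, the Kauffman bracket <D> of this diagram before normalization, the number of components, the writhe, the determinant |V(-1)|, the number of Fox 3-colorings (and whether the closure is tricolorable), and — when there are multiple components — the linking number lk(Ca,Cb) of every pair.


V(t) = t + t^3 - t^4
bracket: -A^-10 + A^-6 + A^2, w = +2
1 component, writhe +2, over 6 crossings
det 3, colorings 9 of 3^6 — tricolorable
observation: V spans 3 powers of t: at least 3 crossings in any diagram


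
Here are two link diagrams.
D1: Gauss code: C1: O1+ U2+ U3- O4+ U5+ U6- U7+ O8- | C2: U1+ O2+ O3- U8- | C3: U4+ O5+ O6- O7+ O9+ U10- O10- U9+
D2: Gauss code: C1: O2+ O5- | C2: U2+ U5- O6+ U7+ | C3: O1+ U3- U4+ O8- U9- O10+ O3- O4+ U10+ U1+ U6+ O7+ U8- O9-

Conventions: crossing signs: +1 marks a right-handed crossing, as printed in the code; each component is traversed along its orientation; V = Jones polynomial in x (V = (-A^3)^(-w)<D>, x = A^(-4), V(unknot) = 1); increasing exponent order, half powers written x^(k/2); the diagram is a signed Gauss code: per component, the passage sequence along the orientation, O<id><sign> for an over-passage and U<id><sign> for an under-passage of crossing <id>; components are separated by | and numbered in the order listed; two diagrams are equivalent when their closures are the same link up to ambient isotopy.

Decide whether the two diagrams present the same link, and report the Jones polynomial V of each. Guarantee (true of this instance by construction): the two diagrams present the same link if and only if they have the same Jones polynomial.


equivalent: yes
V(D1) = 1 + x + x^2 + x^3  (w +2, c 10, <D> = A^-6 + A^-2 + A^2 + A^6)
V(D2) = 1 + x + x^2 + x^3  [10 crossings, <D> = A^-6 + A^-2 + A^2 + A^6, w = +2]
key observation: from 10 to 10 crossings by R-moves: one link, two diagrams


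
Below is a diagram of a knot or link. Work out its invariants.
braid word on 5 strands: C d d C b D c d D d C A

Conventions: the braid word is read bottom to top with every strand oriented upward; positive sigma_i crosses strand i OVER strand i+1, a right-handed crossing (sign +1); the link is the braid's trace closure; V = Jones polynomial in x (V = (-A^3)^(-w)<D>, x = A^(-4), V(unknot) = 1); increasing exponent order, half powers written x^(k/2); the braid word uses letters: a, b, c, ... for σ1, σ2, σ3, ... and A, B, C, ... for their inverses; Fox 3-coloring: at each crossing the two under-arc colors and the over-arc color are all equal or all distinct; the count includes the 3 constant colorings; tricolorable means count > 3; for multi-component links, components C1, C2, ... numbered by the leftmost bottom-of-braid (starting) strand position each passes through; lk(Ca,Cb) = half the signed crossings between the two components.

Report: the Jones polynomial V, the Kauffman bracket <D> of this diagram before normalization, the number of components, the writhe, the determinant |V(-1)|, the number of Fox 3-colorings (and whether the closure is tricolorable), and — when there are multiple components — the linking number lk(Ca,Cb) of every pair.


V = -x^-3 + x^-2 - x^-1 + 3 - x + x^2 - x^3
<D> = -A^-12 + A^-8 - A^-4 + 3 - A^4 + A^8 - A^12 (w = 0)
1 component over 12 crossings, w = 0
27 Fox colorings among 3^12, |V(-1)| = 9: tricolorable
why: w = 0 (over 12 crossings) is diagram-only; (-A^3)^(0) removes it from V


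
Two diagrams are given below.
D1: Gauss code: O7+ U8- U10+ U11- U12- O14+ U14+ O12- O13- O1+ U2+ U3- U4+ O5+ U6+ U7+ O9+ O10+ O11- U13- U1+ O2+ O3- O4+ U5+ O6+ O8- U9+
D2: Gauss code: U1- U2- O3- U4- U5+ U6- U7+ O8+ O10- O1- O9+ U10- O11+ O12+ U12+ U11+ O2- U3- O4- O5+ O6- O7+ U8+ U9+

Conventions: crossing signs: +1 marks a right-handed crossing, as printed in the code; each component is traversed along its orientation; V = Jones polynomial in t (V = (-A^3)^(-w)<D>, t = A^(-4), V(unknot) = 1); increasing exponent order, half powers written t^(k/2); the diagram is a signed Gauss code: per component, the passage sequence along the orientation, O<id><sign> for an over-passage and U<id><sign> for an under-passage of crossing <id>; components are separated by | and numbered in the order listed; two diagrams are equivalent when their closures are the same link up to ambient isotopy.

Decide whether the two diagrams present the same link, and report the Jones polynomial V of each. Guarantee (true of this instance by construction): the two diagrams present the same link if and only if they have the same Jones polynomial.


equivalent: no
D1 (bracket -A^-12 + A^-8 - A^-4 + 2 - A^4 + A^8; 14 crossings at w = +4): V = t - t^2 + 2t^3 - t^4 + t^5 - t^6
D2 (bracket 1; 12 crossings at w = 0): V = 1
key observation: 2 classes among 2 diagrams; unequal V(t) rules out equality


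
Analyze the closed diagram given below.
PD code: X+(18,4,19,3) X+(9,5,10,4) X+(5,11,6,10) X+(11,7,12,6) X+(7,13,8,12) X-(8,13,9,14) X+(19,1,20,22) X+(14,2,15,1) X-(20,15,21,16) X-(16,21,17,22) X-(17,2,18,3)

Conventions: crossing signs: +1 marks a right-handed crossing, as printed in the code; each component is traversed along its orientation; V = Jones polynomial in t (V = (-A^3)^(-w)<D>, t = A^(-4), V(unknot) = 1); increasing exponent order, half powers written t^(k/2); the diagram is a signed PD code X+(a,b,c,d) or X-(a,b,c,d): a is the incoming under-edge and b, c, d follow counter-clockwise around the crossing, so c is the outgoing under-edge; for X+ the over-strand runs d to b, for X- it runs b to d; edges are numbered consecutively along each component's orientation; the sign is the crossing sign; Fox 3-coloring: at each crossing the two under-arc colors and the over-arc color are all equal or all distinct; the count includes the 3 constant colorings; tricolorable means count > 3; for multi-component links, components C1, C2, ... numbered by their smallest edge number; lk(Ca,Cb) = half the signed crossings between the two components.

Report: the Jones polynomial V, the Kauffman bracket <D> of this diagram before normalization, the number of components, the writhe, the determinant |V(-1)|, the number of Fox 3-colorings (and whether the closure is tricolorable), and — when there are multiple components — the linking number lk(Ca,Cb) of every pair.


V(t) = t + t^3 - t^4
bracket: A^-7 - A^-3 - A^5, w = +3
1 component, writhe +3, over 11 crossings
det 3, colorings 9 of 3^11 — tricolorable
observation: the span of V is 3, forcing >= 3 crossings in any diagram


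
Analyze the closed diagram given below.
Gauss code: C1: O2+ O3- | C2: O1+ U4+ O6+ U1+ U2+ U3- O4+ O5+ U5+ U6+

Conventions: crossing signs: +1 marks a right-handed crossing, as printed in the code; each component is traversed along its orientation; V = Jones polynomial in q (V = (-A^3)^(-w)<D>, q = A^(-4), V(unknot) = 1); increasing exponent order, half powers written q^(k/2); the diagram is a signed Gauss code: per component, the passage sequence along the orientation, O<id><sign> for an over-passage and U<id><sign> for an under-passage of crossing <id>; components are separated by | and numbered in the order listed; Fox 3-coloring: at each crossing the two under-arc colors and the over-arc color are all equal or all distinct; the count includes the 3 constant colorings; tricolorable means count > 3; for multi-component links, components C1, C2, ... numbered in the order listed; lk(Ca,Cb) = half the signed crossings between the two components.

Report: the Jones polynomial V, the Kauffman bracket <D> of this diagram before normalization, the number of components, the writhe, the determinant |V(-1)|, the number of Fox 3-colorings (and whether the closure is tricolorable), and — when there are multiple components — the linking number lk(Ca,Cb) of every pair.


V(q) = -q^(1/2) - q^(3/2) - q^(5/2) + q^(9/2)
bracket: A^-6 - A^2 - A^6 - A^10, w = +4
2 components, writhe +4, over 6 crossings
lk(C1,C2) = 0
det 0, colorings 27 of 3^7 — tricolorable
observation: summing lk over 1 pair gives 0


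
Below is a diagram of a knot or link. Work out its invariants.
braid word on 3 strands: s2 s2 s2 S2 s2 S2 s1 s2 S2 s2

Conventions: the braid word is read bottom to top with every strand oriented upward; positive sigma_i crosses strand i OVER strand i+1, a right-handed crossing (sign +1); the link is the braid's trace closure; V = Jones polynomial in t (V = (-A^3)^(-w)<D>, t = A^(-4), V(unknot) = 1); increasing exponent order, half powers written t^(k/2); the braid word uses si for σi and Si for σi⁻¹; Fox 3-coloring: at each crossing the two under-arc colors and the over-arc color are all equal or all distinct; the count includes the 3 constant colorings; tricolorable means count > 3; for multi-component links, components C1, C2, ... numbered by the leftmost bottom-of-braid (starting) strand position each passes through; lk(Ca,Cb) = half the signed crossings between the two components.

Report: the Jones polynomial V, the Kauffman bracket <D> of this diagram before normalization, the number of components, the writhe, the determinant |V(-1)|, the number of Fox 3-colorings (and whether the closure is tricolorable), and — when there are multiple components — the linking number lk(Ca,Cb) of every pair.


Jones polynomial: V(t) = t + t^3 - t^4
<D> = -A^-4 + 1 + A^8; writhe +4
components 1, writhe +4 (10 crossings)
3-colorings: 9 of 3^10, det 3 — tricolorable
note: det 3 = |V(-1)|; divisible by 3, so tricolorable


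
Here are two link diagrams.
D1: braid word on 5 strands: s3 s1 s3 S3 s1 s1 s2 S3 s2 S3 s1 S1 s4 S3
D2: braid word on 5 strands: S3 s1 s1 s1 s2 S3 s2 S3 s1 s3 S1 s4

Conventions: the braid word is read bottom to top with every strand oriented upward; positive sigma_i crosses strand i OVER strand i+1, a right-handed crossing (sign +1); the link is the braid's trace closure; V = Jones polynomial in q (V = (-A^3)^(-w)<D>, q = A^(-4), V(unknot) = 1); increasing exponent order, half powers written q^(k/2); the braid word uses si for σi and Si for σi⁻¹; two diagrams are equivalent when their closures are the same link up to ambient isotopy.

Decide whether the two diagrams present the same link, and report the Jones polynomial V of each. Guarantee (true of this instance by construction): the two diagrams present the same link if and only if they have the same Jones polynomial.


same link: yes
V(D1) = q^-1 - 1 + 2q - 3q^2 + 3q^3 - 2q^4 + 2q^5 - q^6  [14 crossings, <D> = -A^-12 + 2A^-8 - 2A^-4 + 3 - 3A^4 + 2A^8 - A^12 + A^16, w = +4]
D2 (bracket -A^-12 + 2A^-8 - 2A^-4 + 3 - 3A^4 + 2A^8 - A^12 + A^16; 12 crossings at w = +4): V = q^-1 - 1 + 2q - 3q^2 + 3q^3 - 2q^4 + 2q^5 - q^6
note: one V(q) for all 2 diagrams — one class (guaranteed)


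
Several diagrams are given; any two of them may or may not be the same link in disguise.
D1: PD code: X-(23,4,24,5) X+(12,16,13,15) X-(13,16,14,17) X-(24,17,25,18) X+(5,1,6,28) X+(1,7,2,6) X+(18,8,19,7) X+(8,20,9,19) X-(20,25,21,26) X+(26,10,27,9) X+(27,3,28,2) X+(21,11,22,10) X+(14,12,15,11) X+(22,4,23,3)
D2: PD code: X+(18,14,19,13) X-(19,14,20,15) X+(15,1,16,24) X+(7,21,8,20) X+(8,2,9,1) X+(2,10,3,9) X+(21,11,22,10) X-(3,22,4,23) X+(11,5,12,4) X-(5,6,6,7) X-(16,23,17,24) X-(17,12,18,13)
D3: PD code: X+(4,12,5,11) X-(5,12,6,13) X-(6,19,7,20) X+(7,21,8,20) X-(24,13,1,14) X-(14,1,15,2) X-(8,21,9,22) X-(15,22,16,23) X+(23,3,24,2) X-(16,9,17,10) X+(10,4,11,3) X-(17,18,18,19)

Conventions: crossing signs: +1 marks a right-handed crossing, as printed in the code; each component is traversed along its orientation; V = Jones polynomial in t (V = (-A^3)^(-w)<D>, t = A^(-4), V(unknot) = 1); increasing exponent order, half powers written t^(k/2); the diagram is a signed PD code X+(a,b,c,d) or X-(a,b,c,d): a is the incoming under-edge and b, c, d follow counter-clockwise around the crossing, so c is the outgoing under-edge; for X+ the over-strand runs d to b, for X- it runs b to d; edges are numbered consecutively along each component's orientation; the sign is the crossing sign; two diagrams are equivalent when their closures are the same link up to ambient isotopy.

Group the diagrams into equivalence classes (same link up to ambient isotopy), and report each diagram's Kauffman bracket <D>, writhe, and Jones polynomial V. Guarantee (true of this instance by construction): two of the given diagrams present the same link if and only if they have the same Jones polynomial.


classes: {D1} | {D2} | {D3}
V(D1) = t^2 + 2t^4 - 2t^5 + t^6 - 2t^7 + t^8  [14 crossings, <D> = A^-14 - 2A^-10 + A^-6 - 2A^-2 + 2A^2 + A^10, w = +6]
V(D2) = t - t^2 + 2t^3 - t^4 + t^5 - t^6  [12 crossings, <D> = -A^-18 + A^-14 - A^-10 + 2A^-6 - A^-2 + A^2, w = +2]
V(D3) = -t^-4 + t^-3 + t^-1  [12 crossings, <D> = A^-8 + 1 - A^4, w = -4]
note: V(t) takes 3 values over 3 diagrams, fixing the grouping


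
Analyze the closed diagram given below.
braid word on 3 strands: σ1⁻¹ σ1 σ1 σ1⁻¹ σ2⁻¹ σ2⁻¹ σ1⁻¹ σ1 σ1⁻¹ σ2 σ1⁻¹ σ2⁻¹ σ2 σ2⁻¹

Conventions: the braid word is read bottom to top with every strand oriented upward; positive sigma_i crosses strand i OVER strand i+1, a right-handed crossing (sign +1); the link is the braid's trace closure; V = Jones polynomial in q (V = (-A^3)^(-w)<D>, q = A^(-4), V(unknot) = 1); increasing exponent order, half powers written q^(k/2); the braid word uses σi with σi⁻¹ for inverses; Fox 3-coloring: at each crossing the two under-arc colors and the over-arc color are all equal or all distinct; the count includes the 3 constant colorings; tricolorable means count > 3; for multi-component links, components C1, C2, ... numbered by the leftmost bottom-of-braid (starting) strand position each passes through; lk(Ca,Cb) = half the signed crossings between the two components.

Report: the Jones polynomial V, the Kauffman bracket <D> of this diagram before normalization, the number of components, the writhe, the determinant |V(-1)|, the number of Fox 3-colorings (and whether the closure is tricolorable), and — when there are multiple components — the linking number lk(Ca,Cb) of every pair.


V(q) = -q^-6 + q^-5 - q^-4 + 2q^-3 - q^-2 + q^-1
bracket: A^-8 - A^-4 + 2 - A^4 + A^8 - A^12, w = -4
1 component, writhe -4, over 14 crossings
det 7, colorings 3 of 3^14 — not tricolorable
observation: V spans 5 powers of q: at least 5 crossings in any diagram


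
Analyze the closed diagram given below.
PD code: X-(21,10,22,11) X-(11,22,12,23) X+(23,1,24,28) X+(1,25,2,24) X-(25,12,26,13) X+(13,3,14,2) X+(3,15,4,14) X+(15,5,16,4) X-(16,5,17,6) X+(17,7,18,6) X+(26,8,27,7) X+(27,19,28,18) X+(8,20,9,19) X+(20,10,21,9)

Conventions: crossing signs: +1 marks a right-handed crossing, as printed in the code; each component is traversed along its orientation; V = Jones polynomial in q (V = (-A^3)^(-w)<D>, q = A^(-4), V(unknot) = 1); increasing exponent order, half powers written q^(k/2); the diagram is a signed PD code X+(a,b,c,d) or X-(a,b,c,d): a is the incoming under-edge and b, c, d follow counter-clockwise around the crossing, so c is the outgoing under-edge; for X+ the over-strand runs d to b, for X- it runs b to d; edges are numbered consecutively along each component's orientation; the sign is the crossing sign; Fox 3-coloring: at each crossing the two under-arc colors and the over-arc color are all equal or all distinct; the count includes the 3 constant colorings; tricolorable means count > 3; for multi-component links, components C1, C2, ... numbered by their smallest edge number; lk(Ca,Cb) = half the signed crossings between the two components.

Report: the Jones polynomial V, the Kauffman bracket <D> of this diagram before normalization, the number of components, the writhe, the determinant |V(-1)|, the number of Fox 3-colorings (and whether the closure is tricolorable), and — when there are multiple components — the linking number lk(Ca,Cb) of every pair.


V(q) = q^2 + 2q^4 - 2q^5 + q^6 - 2q^7 + q^8
bracket: A^-14 - 2A^-10 + A^-6 - 2A^-2 + 2A^2 + A^10, w = +6
1 component, writhe +6, over 14 crossings
det 9, colorings 27 of 3^14 — tricolorable
observation: |V(-1)| = 9: so tricolorable, since 3 divides 9


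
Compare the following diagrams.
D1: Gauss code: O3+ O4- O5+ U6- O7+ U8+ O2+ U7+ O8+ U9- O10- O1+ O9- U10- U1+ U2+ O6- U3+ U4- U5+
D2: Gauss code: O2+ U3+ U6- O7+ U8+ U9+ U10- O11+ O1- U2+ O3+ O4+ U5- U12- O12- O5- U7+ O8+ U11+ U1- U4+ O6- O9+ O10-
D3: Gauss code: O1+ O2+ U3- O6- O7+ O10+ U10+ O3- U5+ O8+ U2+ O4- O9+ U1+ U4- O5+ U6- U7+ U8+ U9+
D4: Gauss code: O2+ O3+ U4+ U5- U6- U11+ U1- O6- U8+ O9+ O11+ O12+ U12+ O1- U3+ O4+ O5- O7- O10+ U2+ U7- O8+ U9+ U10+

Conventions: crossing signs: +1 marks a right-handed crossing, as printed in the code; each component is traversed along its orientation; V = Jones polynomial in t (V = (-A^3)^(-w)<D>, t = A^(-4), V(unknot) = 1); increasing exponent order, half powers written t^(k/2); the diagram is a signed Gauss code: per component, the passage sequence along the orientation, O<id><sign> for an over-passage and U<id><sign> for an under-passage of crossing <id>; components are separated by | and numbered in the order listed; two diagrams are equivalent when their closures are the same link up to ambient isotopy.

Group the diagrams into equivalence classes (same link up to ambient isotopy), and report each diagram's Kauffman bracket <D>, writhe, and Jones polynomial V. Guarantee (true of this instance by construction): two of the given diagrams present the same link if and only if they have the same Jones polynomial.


classes: {D1} | {D2, D3, D4}
V(D1) = t + t^3 - t^4  [10 crossings, <D> = -A^-10 + A^-6 + A^2, w = +2]
D2 (bracket -A^-18 + A^-14 - A^-10 + 2A^-6 - A^-2 + A^2; 12 crossings at w = +2): V = t - t^2 + 2t^3 - t^4 + t^5 - t^6
D3 (bracket -A^-12 + A^-8 - A^-4 + 2 - A^4 + A^8; 10 crossings at w = +4): V = t - t^2 + 2t^3 - t^4 + t^5 - t^6
V(D4) = t - t^2 + 2t^3 - t^4 + t^5 - t^6  [12 crossings, <D> = -A^-12 + A^-8 - A^-4 + 2 - A^4 + A^8, w = +4]
note: V(t) takes 2 values over 4 diagrams, fixing the grouping


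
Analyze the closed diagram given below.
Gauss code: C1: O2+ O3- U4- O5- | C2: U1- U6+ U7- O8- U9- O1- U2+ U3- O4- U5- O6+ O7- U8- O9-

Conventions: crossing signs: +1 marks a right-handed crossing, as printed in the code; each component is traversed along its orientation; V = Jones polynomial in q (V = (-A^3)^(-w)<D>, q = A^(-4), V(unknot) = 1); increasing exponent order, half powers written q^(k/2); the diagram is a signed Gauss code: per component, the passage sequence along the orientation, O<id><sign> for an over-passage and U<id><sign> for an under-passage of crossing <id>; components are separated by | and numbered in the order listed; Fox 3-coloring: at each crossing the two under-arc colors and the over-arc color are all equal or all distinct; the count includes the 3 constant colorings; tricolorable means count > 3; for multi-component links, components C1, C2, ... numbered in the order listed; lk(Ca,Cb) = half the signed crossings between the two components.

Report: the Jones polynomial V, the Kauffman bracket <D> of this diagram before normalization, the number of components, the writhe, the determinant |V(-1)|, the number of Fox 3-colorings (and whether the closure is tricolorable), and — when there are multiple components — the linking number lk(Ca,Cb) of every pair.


V(q) = q^(-13/2) - q^(-11/2) + q^(-9/2) - 2q^(-7/2) - q^(-3/2)
bracket: A^-9 + 2A^-1 - A^3 + A^7 - A^11, w = -5
2 components, writhe -5, over 9 crossings
lk(C1,C2) = -1
det 6, colorings 9 of 3^9 — tricolorable
observation: span 5 respects span(V) <= c + mu - 1 = 10 for this 2-component diagram


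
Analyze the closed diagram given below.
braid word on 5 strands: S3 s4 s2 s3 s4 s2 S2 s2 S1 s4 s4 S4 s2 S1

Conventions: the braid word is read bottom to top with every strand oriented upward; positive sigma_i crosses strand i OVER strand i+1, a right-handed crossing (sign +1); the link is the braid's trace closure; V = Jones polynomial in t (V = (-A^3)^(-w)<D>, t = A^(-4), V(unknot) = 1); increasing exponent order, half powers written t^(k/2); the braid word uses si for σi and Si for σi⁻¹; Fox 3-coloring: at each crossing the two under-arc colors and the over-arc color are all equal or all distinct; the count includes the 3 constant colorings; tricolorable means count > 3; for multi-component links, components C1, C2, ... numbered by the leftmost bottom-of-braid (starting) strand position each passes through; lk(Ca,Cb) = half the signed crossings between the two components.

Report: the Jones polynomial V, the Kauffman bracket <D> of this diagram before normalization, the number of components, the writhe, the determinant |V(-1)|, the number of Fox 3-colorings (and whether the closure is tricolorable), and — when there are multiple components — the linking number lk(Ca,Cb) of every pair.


V = t^-1 - 2 + 4t - 5t^2 + 6t^3 - 5t^4 + 4t^5 - 3t^6 + t^7
<D> = A^-16 - 3A^-12 + 4A^-8 - 5A^-4 + 6 - 5A^4 + 4A^8 - 2A^12 + A^16 (w = +4)
1 component over 14 crossings, w = +4
3 Fox colorings among 3^14, |V(-1)| = 31: not tricolorable
why: inverse pairs cancel, leaving σ3⁻¹ σ4 σ2 σ3 σ4 σ2 σ1⁻¹ σ4 σ2 σ1⁻¹


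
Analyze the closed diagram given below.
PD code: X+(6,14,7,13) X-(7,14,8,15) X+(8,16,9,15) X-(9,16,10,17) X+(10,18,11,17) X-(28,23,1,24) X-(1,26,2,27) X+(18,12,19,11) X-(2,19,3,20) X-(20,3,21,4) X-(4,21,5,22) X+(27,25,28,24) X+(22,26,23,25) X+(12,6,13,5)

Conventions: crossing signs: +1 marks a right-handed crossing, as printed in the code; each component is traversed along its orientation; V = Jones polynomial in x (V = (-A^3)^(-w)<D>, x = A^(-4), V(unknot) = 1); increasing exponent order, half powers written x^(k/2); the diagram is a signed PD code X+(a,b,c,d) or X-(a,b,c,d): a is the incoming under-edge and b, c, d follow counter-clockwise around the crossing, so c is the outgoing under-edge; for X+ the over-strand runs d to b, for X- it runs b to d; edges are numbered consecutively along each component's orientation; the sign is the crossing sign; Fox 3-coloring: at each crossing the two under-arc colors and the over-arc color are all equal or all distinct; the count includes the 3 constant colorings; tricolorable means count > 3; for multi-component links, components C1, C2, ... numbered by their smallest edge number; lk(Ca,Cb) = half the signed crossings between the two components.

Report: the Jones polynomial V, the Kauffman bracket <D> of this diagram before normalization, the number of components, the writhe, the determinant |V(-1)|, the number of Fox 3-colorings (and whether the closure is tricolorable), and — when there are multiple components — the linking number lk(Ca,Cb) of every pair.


V = -x^-3 + x^-2 - x^-1 + 3 - x + x^2 - x^3
<D> = -A^-12 + A^-8 - A^-4 + 3 - A^4 + A^8 - A^12 (w = 0)
1 component over 14 crossings, w = 0
27 Fox colorings among 3^14, |V(-1)| = 9: tricolorable
why: palindromic: swapping x for 1/x fixes V


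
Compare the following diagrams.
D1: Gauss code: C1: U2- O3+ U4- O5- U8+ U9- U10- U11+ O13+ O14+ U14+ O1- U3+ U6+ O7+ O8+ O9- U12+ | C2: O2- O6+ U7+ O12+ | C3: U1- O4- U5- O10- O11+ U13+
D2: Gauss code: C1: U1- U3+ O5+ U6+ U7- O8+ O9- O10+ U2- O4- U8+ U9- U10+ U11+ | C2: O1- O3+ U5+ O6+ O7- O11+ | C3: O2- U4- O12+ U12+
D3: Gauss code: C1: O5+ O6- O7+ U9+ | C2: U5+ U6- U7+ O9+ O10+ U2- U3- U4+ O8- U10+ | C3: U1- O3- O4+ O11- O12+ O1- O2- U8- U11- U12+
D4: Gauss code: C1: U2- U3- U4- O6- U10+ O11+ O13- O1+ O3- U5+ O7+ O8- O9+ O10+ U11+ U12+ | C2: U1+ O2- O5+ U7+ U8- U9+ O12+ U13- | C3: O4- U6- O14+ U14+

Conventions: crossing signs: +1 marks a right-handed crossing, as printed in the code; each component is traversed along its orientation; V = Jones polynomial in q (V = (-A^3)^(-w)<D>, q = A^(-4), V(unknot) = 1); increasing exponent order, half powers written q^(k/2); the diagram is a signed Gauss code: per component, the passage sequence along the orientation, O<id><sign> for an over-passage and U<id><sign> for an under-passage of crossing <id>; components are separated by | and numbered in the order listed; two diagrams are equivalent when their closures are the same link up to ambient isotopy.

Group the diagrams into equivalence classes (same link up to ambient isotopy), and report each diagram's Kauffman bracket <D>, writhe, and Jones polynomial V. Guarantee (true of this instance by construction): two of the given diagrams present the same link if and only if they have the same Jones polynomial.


equivalence classes: {D1, D2, D3, D4}
D1 (bracket A^-2 + 2A^6 + A^14; 14 crossings at w = +2): V = q^-2 + 2 + q^2
V(D2) = q^-2 + 2 + q^2  [12 crossings, <D> = A^-2 + 2A^6 + A^14, w = +2]
V(D3) = q^-2 + 2 + q^2  [12 crossings, <D> = A^-8 + 2 + A^8, w = 0]
D4 (bracket A^-2 + 2A^6 + A^14; 14 crossings at w = +2): V = q^-2 + 2 + q^2
observation: all 4 diagrams share one V(q), hence one class
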